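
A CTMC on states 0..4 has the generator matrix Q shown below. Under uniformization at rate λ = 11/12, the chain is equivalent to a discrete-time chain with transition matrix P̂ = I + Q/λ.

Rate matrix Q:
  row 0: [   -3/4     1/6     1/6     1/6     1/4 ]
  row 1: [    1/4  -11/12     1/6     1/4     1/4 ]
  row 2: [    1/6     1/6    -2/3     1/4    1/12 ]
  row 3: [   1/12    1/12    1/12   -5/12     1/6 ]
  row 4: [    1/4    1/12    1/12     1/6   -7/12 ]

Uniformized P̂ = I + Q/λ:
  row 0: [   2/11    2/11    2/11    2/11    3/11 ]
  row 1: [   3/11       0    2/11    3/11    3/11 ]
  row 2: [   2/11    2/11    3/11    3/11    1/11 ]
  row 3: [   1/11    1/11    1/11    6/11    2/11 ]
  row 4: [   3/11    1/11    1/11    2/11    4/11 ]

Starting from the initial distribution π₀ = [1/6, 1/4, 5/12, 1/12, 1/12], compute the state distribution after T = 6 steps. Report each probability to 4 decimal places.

t=0: π = [0.1667, 0.2500, 0.4167, 0.0833, 0.0833]
t=1: π = [0.2045, 0.1212, 0.2045, 0.2727, 0.1970]
t=2: π = [0.1860, 0.1171, 0.1577, 0.3106, 0.2287]
t=3: π = [0.1850, 0.1115, 0.1471, 0.3197, 0.2366]
t=4: π = [0.1844, 0.1110, 0.1446, 0.3216, 0.2384]
t=5: π = [0.1843, 0.1107, 0.1441, 0.3220, 0.2389]
t=6: π = [0.1843, 0.1107, 0.1439, 0.3221, 0.2390]

π = [0.1843, 0.1107, 0.1439, 0.3221, 0.2390]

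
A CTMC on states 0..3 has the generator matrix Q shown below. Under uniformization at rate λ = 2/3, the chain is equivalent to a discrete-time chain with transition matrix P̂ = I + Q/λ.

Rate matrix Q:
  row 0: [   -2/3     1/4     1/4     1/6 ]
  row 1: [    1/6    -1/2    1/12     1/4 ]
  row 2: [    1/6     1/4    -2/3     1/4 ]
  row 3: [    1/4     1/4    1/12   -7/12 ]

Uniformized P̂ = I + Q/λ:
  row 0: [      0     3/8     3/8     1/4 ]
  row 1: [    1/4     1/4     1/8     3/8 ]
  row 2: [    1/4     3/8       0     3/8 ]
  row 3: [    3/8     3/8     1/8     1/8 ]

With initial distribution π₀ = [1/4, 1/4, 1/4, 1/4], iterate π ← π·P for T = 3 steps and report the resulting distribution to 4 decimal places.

t=0: π = [0.2500, 0.2500, 0.2500, 0.2500]
t=1: π = [0.2188, 0.3438, 0.1563, 0.2813]
t=2: π = [0.2305, 0.3320, 0.1602, 0.2773]
t=3: π = [0.2271, 0.3335, 0.1626, 0.2769]

π = [0.2271, 0.3335, 0.1626, 0.2769]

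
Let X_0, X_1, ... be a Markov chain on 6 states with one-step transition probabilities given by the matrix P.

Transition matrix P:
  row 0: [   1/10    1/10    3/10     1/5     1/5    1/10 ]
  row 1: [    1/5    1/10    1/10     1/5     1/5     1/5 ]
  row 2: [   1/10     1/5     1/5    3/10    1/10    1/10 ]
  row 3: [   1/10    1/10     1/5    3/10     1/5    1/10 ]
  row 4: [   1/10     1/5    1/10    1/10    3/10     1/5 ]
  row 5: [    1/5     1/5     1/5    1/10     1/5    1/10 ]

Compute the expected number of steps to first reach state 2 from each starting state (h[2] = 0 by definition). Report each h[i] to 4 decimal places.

First-step conditioning: h[2] = 0; for i ≠ 2, h[i] = 1 + Σ_k P[i][k]·h[k].
  h[0] = 1 + 1/10·h[0] + 1/10·h[1] + 1/5·h[3] + 1/5·h[4] + 1/10·h[5]
  h[1] = 1 + 1/5·h[0] + 1/10·h[1] + 1/5·h[3] + 1/5·h[4] + 1/5·h[5]
  h[3] = 1 + 1/10·h[0] + 1/10·h[1] + 3/10·h[3] + 1/5·h[4] + 1/10·h[5]
  h[4] = 1 + 1/10·h[0] + 1/5·h[1] + 1/10·h[3] + 3/10·h[4] + 1/5·h[5]
  h[5] = 1 + 1/5·h[0] + 1/5·h[1] + 1/10·h[3] + 1/5·h[4] + 1/10·h[5]
Solving the 5×5 linear system over states ≠ 2 gives exactly h = [7290/1433, 97110/15763, 0, 8100/1433, 9080/1433, 89010/15763] (h[2] = 0 is the target).

h = [5.0872, 6.1606, 0.0000, 5.6525, 6.3364, 5.6468]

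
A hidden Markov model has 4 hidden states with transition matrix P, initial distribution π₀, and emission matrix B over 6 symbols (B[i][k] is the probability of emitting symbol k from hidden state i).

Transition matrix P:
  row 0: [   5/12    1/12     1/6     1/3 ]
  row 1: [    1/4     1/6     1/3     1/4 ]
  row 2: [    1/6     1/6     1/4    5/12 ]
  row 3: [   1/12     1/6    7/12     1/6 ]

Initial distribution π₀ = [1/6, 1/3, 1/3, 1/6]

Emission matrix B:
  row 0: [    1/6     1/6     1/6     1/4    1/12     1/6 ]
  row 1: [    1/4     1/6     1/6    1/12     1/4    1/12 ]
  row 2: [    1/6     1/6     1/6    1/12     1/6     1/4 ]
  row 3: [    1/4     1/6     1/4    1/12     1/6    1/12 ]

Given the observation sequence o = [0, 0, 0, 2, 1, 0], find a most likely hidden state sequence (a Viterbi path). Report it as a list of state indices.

path = [2, 3, 2, 3, 2, 3]

t=0: δ = [2.778e-02, 8.333e-02, 5.556e-02, 4.167e-02]  (obs o_0=0)
t=1: δ = [3.472e-03, 3.472e-03, 4.630e-03, 5.787e-03]  ψ = [1, 1, 1, 2]  (obs o_1=0)
t=2: δ = [2.411e-04, 2.411e-04, 5.626e-04, 4.823e-04]  ψ = [0, 3, 3, 2]  (obs o_2=0)
t=3: δ = [1.674e-05, 1.563e-05, 4.689e-05, 5.861e-05]  ψ = [0, 2, 3, 2]  (obs o_3=2)
t=4: δ = [1.302e-06, 1.628e-06, 5.698e-06, 3.256e-06]  ψ = [2, 3, 3, 2]  (obs o_4=1)
t=5: δ = [1.583e-07, 2.374e-07, 3.166e-07, 5.935e-07]  ψ = [2, 2, 3, 2]  (obs o_5=0)
backtrack: best end state = 3; path = [2, 3, 2, 3, 2, 3]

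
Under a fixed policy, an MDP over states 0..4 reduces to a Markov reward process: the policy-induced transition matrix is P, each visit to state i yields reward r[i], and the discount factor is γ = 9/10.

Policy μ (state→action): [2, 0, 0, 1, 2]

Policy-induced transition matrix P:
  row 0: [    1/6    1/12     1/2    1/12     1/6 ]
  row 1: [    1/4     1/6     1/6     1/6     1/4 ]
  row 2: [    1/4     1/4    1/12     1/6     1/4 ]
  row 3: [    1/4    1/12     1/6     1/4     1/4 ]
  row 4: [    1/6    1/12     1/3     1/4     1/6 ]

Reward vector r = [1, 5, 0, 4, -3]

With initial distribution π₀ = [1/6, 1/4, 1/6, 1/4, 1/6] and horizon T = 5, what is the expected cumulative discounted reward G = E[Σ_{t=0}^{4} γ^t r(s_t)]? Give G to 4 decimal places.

G = 4.9357

t=0: π = [0.1667, 0.2500, 0.1667, 0.2500, 0.1667], E[r] = 1.9167, γ^t·E[r] = 1.916667, running G = 1.916667
t=1: π = [0.2222, 0.1319, 0.2361, 0.1875, 0.2222], E[r] = 0.9653, γ^t·E[r] = 0.868750, running G = 2.785417
t=2: π = [0.2130, 0.1337, 0.2581, 0.1823, 0.2130], E[r] = 0.9716, γ^t·E[r] = 0.787031, running G = 3.572448
t=3: π = [0.2145, 0.1375, 0.2516, 0.1819, 0.2145], E[r] = 0.9859, γ^t·E[r] = 0.718699, running G = 4.291147
t=4: π = [0.2142, 0.1367, 0.2529, 0.1818, 0.2142], E[r] = 0.9824, γ^t·E[r] = 0.644580, running G = 4.935727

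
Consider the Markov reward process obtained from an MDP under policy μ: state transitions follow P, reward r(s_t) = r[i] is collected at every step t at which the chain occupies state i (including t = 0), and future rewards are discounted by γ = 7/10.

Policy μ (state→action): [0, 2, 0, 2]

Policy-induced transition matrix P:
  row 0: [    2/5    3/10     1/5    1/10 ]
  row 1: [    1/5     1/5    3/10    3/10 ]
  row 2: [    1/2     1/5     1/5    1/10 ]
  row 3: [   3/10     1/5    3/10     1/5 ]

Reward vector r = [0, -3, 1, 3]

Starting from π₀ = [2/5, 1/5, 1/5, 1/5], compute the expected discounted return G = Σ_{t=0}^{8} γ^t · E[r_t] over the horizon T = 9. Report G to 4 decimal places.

G = 0.2346

t=0: π = [0.4000, 0.2000, 0.2000, 0.2000], E[r] = 0.2000, γ^t·E[r] = 0.200000, running G = 0.200000
t=1: π = [0.3600, 0.2400, 0.2400, 0.1600], E[r] = 0.0000, γ^t·E[r] = 0.000000, running G = 0.200000
t=2: π = [0.3600, 0.2360, 0.2400, 0.1640], E[r] = 0.0240, γ^t·E[r] = 0.011760, running G = 0.211760
t=3: π = [0.3604, 0.2360, 0.2400, 0.1636], E[r] = 0.0228, γ^t·E[r] = 0.007820, running G = 0.219580
t=4: π = [0.3604, 0.2360, 0.2400, 0.1636], E[r] = 0.0225, γ^t·E[r] = 0.005407, running G = 0.224987
t=5: π = [0.3604, 0.2360, 0.2400, 0.1636], E[r] = 0.0225, γ^t·E[r] = 0.003785, running G = 0.228772
t=6: π = [0.3604, 0.2360, 0.2400, 0.1636], E[r] = 0.0225, γ^t·E[r] = 0.002650, running G = 0.231423
t=7: π = [0.3604, 0.2360, 0.2400, 0.1636], E[r] = 0.0225, γ^t·E[r] = 0.001855, running G = 0.233278
t=8: π = [0.3604, 0.2360, 0.2400, 0.1636], E[r] = 0.0225, γ^t·E[r] = 0.001299, running G = 0.234576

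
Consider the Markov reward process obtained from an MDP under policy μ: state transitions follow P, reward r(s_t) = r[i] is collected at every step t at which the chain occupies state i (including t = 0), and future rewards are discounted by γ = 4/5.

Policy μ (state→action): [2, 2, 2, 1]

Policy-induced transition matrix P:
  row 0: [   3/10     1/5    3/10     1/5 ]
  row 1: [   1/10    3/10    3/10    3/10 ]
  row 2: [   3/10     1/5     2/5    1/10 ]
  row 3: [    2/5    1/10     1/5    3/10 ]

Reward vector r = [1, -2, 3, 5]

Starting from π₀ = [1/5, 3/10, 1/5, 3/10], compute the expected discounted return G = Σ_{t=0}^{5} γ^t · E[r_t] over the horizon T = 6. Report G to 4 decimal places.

t=0: π = [0.2000, 0.3000, 0.2000, 0.3000], E[r] = 1.7000, γ^t·E[r] = 1.700000, running G = 1.700000
t=1: π = [0.2700, 0.2000, 0.2900, 0.2400], E[r] = 1.9400, γ^t·E[r] = 1.552000, running G = 3.252000
t=2: π = [0.2840, 0.1960, 0.3050, 0.2150], E[r] = 1.8820, γ^t·E[r] = 1.204480, running G = 4.456480
t=3: π = [0.2823, 0.1981, 0.3090, 0.2106], E[r] = 1.8661, γ^t·E[r] = 0.955443, running G = 5.411923
t=4: π = [0.2814, 0.1988, 0.3098, 0.2100], E[r] = 1.8633, γ^t·E[r] = 0.763212, running G = 6.175135
t=5: π = [0.2812, 0.1989, 0.3100, 0.2099], E[r] = 1.8629, γ^t·E[r] = 0.610432, running G = 6.785567

G = 6.7856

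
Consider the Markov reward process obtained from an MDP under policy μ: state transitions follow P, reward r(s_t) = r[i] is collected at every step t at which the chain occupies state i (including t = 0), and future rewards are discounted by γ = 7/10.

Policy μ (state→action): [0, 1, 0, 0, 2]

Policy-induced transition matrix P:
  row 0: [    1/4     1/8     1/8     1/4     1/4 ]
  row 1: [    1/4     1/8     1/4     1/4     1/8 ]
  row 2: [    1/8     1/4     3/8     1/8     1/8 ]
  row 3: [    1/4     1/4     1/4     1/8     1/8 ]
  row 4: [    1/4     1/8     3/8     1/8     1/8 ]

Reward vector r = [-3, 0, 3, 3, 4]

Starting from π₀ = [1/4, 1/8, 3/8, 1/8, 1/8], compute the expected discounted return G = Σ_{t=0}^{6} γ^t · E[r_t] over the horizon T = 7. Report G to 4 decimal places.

G = 4.0006

t=0: π = [0.2500, 0.1250, 0.3750, 0.1250, 0.1250], E[r] = 1.2500, γ^t·E[r] = 1.250000, running G = 1.250000
t=1: π = [0.2031, 0.1875, 0.2813, 0.1719, 0.1563], E[r] = 1.3750, γ^t·E[r] = 0.962500, running G = 2.212500
t=2: π = [0.2148, 0.1816, 0.2793, 0.1738, 0.1504], E[r] = 1.3164, γ^t·E[r] = 0.645039, running G = 2.857539
t=3: π = [0.2151, 0.1816, 0.2769, 0.1746, 0.1519], E[r] = 1.3164, γ^t·E[r] = 0.451527, running G = 3.309066
t=4: π = [0.2154, 0.1814, 0.2767, 0.1746, 0.1519], E[r] = 1.3152, γ^t·E[r] = 0.315791, running G = 3.624857
t=5: π = [0.2154, 0.1814, 0.2766, 0.1746, 0.1519], E[r] = 1.3152, γ^t·E[r] = 0.221048, running G = 3.845905
t=6: π = [0.2154, 0.1814, 0.2766, 0.1746, 0.1519], E[r] = 1.3152, γ^t·E[r] = 0.154731, running G = 4.000637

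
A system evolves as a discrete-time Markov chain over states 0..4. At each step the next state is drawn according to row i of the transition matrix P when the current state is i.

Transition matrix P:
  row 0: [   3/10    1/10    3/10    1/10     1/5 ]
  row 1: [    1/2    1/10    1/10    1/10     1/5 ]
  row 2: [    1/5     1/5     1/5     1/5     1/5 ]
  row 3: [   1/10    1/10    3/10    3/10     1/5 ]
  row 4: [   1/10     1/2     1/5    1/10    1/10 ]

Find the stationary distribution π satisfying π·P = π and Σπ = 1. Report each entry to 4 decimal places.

π = [0.2500, 0.1948, 0.2208, 0.1526, 0.1818]

Balance equations π_j = Σ_i π_i·P[i][j]:
  π_0 = 3/10·π_0 + 1/2·π_1 + 1/5·π_2 + 1/10·π_3 + 1/10·π_4
  π_1 = 1/10·π_0 + 1/10·π_1 + 1/5·π_2 + 1/10·π_3 + 1/2·π_4
  π_2 = 3/10·π_0 + 1/10·π_1 + 1/5·π_2 + 3/10·π_3 + 1/5·π_4
  π_3 = 1/10·π_0 + 1/10·π_1 + 1/5·π_2 + 3/10·π_3 + 1/10·π_4
  normalize: π_0 + π_1 + π_2 + π_3 + π_4 = 1
Solving the linear system gives exactly π = [1/4, 15/77, 17/77, 47/308, 2/11].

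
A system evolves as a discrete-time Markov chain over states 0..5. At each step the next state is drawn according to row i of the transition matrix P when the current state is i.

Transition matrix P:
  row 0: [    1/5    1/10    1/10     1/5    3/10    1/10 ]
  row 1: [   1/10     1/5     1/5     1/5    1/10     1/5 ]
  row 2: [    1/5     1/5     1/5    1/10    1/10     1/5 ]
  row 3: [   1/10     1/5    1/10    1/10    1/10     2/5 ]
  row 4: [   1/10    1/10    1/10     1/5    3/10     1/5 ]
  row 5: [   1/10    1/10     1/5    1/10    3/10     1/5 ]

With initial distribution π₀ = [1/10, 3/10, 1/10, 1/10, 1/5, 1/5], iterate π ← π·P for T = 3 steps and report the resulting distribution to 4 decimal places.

t=0: π = [0.1000, 0.3000, 0.1000, 0.1000, 0.2000, 0.2000]
t=1: π = [0.1200, 0.1500, 0.1600, 0.1600, 0.2000, 0.2100]
t=2: π = [0.1280, 0.1470, 0.1520, 0.1470, 0.2060, 0.2200]
t=3: π = [0.1280, 0.1446, 0.1519, 0.1481, 0.2108, 0.2166]

π = [0.1280, 0.1446, 0.1519, 0.1481, 0.2108, 0.2166]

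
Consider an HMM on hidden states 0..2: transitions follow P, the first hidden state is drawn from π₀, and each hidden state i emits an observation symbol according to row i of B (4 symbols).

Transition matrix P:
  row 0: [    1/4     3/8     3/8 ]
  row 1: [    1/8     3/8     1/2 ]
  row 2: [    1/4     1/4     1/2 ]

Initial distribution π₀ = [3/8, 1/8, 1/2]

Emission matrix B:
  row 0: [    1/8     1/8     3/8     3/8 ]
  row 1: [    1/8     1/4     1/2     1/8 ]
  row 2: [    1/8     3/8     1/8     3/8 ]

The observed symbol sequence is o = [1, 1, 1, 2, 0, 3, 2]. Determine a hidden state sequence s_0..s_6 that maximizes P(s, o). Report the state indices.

path = [2, 2, 2, 1, 2, 2, 1]

t=0: δ = [4.688e-02, 3.125e-02, 1.875e-01]  (obs o_0=1)
t=1: δ = [5.859e-03, 1.172e-02, 3.516e-02]  ψ = [2, 2, 2]  (obs o_1=1)
t=2: δ = [1.099e-03, 2.197e-03, 6.592e-03]  ψ = [2, 2, 2]  (obs o_2=1)
t=3: δ = [6.180e-04, 8.240e-04, 4.120e-04]  ψ = [2, 2, 2]  (obs o_3=2)
t=4: δ = [1.931e-05, 3.862e-05, 5.150e-05]  ψ = [0, 1, 1]  (obs o_4=0)
t=5: δ = [4.828e-06, 1.810e-06, 9.656e-06]  ψ = [2, 1, 2]  (obs o_5=3)
t=6: δ = [9.052e-07, 1.207e-06, 6.035e-07]  ψ = [2, 2, 2]  (obs o_6=2)
backtrack: best end state = 1; path = [2, 2, 2, 1, 2, 2, 1]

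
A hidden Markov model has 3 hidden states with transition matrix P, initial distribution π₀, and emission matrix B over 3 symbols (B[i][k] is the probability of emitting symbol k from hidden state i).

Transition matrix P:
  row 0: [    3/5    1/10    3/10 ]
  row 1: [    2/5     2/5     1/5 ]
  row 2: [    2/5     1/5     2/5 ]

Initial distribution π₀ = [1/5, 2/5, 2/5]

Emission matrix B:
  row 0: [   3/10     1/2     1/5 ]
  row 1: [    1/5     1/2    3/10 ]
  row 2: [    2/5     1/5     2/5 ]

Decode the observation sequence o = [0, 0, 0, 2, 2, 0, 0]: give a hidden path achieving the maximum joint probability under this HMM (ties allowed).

t=0: δ = [6.000e-02, 8.000e-02, 1.600e-01]  (obs o_0=0)
t=1: δ = [1.920e-02, 6.400e-03, 2.560e-02]  ψ = [2, 1, 2]  (obs o_1=0)
t=2: δ = [3.456e-03, 1.024e-03, 4.096e-03]  ψ = [0, 2, 2]  (obs o_2=0)
t=3: δ = [4.147e-04, 2.458e-04, 6.554e-04]  ψ = [0, 2, 2]  (obs o_3=2)
t=4: δ = [5.243e-05, 3.932e-05, 1.049e-04]  ψ = [2, 2, 2]  (obs o_4=2)
t=5: δ = [1.258e-05, 4.194e-06, 1.678e-05]  ψ = [2, 2, 2]  (obs o_5=0)
t=6: δ = [2.265e-06, 6.711e-07, 2.684e-06]  ψ = [0, 2, 2]  (obs o_6=0)
backtrack: best end state = 2; path = [2, 2, 2, 2, 2, 2, 2]

path = [2, 2, 2, 2, 2, 2, 2]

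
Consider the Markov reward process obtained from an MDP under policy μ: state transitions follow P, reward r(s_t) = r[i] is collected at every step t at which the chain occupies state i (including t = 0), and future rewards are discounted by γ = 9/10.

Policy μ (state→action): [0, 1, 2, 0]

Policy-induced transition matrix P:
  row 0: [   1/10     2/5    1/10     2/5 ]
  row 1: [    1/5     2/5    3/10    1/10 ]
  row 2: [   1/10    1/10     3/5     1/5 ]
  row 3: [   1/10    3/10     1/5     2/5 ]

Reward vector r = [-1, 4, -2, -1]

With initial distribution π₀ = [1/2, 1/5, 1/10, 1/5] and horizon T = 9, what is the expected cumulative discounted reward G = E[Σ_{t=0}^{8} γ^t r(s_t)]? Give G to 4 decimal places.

t=0: π = [0.5000, 0.2000, 0.1000, 0.2000], E[r] = -0.1000, γ^t·E[r] = -0.100000, running G = -0.100000
t=1: π = [0.1200, 0.3500, 0.2100, 0.3200], E[r] = 0.5400, γ^t·E[r] = 0.486000, running G = 0.386000
t=2: π = [0.1350, 0.3050, 0.3070, 0.2530], E[r] = 0.2180, γ^t·E[r] = 0.176580, running G = 0.562580
t=3: π = [0.1305, 0.2826, 0.3398, 0.2471], E[r] = 0.0732, γ^t·E[r] = 0.053363, running G = 0.615943
t=4: π = [0.1283, 0.2734, 0.3511, 0.2473], E[r] = 0.0156, γ^t·E[r] = 0.010248, running G = 0.626191
t=5: π = [0.1273, 0.2699, 0.3550, 0.2478], E[r] = -0.0053, γ^t·E[r] = -0.003121, running G = 0.623070
t=6: π = [0.1270, 0.2687, 0.3562, 0.2480], E[r] = -0.0126, γ^t·E[r] = -0.006680, running G = 0.616389
t=7: π = [0.1269, 0.2683, 0.3567, 0.2481], E[r] = -0.0151, γ^t·E[r] = -0.007199, running G = 0.609190
t=8: π = [0.1268, 0.2682, 0.3568, 0.2482], E[r] = -0.0159, γ^t·E[r] = -0.006839, running G = 0.602351

G = 0.6024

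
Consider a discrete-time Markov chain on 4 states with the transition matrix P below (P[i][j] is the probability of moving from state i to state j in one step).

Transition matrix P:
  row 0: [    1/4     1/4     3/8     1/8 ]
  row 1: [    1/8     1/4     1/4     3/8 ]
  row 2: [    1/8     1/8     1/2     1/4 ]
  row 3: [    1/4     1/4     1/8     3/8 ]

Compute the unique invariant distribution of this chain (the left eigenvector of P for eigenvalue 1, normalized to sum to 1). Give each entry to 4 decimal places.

Balance equations π_j = Σ_i π_i·P[i][j]:
  π_0 = 1/4·π_0 + 1/8·π_1 + 1/8·π_2 + 1/4·π_3
  π_1 = 1/4·π_0 + 1/4·π_1 + 1/8·π_2 + 1/4·π_3
  π_2 = 3/8·π_0 + 1/4·π_1 + 1/2·π_2 + 1/8·π_3
  normalize: π_0 + π_1 + π_2 + π_3 = 1
Solving the linear system gives exactly π = [7/38, 4/19, 6/19, 11/38].

π = [0.1842, 0.2105, 0.3158, 0.2895]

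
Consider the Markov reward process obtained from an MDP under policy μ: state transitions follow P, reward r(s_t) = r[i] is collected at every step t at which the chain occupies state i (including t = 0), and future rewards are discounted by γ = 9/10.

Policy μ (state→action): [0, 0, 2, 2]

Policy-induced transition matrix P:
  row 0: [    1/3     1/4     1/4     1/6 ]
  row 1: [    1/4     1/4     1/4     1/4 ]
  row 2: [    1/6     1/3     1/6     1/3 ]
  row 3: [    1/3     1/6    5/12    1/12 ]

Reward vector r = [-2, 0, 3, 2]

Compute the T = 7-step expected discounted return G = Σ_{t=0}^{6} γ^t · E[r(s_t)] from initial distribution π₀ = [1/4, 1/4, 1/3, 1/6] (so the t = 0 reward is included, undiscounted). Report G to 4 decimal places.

G = 3.7245

t=0: π = [0.2500, 0.2500, 0.3333, 0.1667], E[r] = 0.8333, γ^t·E[r] = 0.833333, running G = 0.833333
t=1: π = [0.2569, 0.2639, 0.2500, 0.2292], E[r] = 0.6944, γ^t·E[r] = 0.625000, running G = 1.458333
t=2: π = [0.2697, 0.2517, 0.2674, 0.2112], E[r] = 0.6852, γ^t·E[r] = 0.555000, running G = 2.013333
t=3: π = [0.2678, 0.2547, 0.2629, 0.2146], E[r] = 0.6824, γ^t·E[r] = 0.497461, running G = 2.510794
t=4: π = [0.2683, 0.2540, 0.2639, 0.2138], E[r] = 0.6826, γ^t·E[r] = 0.447884, running G = 2.958678
t=5: π = [0.2682, 0.2542, 0.2636, 0.2140], E[r] = 0.6826, γ^t·E[r] = 0.403044, running G = 3.361722
t=6: π = [0.2682, 0.2541, 0.2637, 0.2140], E[r] = 0.6826, γ^t·E[r] = 0.362748, running G = 3.724470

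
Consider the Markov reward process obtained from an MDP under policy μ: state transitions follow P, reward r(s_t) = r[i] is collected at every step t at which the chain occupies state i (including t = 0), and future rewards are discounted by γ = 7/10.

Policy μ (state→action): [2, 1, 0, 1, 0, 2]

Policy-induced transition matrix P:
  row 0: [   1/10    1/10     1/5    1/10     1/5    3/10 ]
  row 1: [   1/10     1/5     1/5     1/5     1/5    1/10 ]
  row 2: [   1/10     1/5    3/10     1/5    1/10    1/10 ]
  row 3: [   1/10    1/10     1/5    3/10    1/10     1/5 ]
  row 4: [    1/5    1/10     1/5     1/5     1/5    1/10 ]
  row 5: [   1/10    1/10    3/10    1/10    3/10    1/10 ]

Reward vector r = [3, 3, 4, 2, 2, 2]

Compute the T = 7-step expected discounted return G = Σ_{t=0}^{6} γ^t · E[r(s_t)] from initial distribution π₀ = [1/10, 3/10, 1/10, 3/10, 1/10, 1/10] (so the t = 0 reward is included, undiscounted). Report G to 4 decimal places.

G = 8.1917

t=0: π = [0.1000, 0.3000, 0.1000, 0.3000, 0.1000, 0.1000], E[r] = 2.6000, γ^t·E[r] = 2.600000, running G = 2.600000
t=1: π = [0.1100, 0.1400, 0.2200, 0.2100, 0.1700, 0.1500], E[r] = 2.6900, γ^t·E[r] = 1.883000, running G = 4.483000
t=2: π = [0.1170, 0.1360, 0.2370, 0.1950, 0.1720, 0.1430], E[r] = 2.7270, γ^t·E[r] = 1.336230, running G = 5.819230
t=3: π = [0.1172, 0.1373, 0.2380, 0.1935, 0.1711, 0.1429], E[r] = 2.7305, γ^t·E[r] = 0.936562, running G = 6.755792
t=4: π = [0.1171, 0.1375, 0.2381, 0.1933, 0.1711, 0.1428], E[r] = 2.7308, γ^t·E[r] = 0.655670, running G = 7.411461
t=5: π = [0.1171, 0.1376, 0.2381, 0.1933, 0.1711, 0.1428], E[r] = 2.7309, γ^t·E[r] = 0.458974, running G = 7.870436
t=6: π = [0.1171, 0.1376, 0.2381, 0.1933, 0.1711, 0.1428], E[r] = 2.7308, γ^t·E[r] = 0.321281, running G = 8.191717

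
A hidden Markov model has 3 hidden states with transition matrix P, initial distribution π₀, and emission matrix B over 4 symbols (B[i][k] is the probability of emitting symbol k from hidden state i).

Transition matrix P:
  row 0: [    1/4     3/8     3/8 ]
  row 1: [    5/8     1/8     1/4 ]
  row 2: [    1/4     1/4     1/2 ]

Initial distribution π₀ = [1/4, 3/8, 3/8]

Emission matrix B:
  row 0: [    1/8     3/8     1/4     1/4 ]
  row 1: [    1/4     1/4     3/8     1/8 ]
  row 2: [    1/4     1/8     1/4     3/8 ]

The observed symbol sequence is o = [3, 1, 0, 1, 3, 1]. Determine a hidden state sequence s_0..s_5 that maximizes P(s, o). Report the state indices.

t=0: δ = [6.250e-02, 4.688e-02, 1.406e-01]  (obs o_0=3)
t=1: δ = [1.318e-02, 8.789e-03, 8.789e-03]  ψ = [2, 2, 2]  (obs o_1=1)
t=2: δ = [6.866e-04, 1.236e-03, 1.236e-03]  ψ = [1, 0, 0]  (obs o_2=0)
t=3: δ = [2.897e-04, 7.725e-05, 7.725e-05]  ψ = [1, 2, 2]  (obs o_3=1)
t=4: δ = [1.810e-05, 1.358e-05, 4.074e-05]  ψ = [0, 0, 0]  (obs o_4=3)
t=5: δ = [3.819e-06, 2.546e-06, 2.546e-06]  ψ = [2, 2, 2]  (obs o_5=1)
backtrack: best end state = 0; path = [2, 0, 1, 0, 2, 0]

path = [2, 0, 1, 0, 2, 0]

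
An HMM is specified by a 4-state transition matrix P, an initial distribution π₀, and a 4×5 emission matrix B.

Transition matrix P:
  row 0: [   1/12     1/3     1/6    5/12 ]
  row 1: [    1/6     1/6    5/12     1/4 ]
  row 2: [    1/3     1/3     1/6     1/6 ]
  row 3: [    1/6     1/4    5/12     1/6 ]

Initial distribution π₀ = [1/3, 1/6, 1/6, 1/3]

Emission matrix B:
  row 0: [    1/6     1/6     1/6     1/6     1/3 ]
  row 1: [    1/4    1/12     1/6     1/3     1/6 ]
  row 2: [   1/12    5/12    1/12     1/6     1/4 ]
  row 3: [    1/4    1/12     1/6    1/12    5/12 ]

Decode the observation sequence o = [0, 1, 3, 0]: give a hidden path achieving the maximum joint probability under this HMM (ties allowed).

t=0: δ = [5.556e-02, 4.167e-02, 1.389e-02, 8.333e-02]  (obs o_0=0)
t=1: δ = [2.315e-03, 1.736e-03, 1.447e-02, 1.929e-03]  ψ = [3, 3, 3, 0]  (obs o_1=1)
t=2: δ = [8.038e-04, 1.608e-03, 4.019e-04, 2.009e-04]  ψ = [2, 2, 2, 2]  (obs o_2=3)
t=3: δ = [4.465e-05, 6.698e-05, 5.582e-05, 1.005e-04]  ψ = [1, 0, 1, 1]  (obs o_3=0)
backtrack: best end state = 3; path = [3, 2, 1, 3]

path = [3, 2, 1, 3]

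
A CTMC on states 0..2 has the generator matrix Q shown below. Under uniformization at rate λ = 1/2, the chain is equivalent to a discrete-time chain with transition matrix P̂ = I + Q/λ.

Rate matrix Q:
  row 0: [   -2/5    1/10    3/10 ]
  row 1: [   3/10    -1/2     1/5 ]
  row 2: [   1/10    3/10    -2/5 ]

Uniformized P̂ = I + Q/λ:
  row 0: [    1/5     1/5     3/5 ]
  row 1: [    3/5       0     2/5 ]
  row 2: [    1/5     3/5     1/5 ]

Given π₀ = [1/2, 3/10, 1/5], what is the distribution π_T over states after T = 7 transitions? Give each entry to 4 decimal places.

t=0: π = [0.5000, 0.3000, 0.2000]
t=1: π = [0.3200, 0.2200, 0.4600]
t=2: π = [0.2880, 0.3400, 0.3720]
t=3: π = [0.3360, 0.2808, 0.3832]
t=4: π = [0.3123, 0.2971, 0.3906]
t=5: π = [0.3188, 0.2968, 0.3844]
t=6: π = [0.3187, 0.2944, 0.3869]
t=7: π = [0.3178, 0.2959, 0.3864]

π = [0.3178, 0.2959, 0.3864]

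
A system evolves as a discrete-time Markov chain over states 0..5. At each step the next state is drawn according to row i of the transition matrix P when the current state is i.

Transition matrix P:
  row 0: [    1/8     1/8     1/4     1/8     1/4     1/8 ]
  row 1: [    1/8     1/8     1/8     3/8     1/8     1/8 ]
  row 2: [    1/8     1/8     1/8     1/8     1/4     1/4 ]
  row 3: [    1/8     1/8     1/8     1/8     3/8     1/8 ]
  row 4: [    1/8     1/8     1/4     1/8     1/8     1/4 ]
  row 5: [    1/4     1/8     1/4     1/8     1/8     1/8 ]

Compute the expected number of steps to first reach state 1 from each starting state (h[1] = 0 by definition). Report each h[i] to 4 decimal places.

First-step conditioning: h[1] = 0; for i ≠ 1, h[i] = 1 + Σ_k P[i][k]·h[k].
  h[0] = 1 + 1/8·h[0] + 1/4·h[2] + 1/8·h[3] + 1/4·h[4] + 1/8·h[5]
  h[2] = 1 + 1/8·h[0] + 1/8·h[2] + 1/8·h[3] + 1/4·h[4] + 1/4·h[5]
  h[3] = 1 + 1/8·h[0] + 1/8·h[2] + 1/8·h[3] + 3/8·h[4] + 1/8·h[5]
  h[4] = 1 + 1/8·h[0] + 1/4·h[2] + 1/8·h[3] + 1/8·h[4] + 1/4·h[5]
  h[5] = 1 + 1/4·h[0] + 1/4·h[2] + 1/8·h[3] + 1/8·h[4] + 1/8·h[5]
Solving the 5×5 linear system over states ≠ 1 gives exactly h = [8, 0, 8, 8, 8, 8] (h[1] = 0 is the target).

h = [8.0000, 0.0000, 8.0000, 8.0000, 8.0000, 8.0000]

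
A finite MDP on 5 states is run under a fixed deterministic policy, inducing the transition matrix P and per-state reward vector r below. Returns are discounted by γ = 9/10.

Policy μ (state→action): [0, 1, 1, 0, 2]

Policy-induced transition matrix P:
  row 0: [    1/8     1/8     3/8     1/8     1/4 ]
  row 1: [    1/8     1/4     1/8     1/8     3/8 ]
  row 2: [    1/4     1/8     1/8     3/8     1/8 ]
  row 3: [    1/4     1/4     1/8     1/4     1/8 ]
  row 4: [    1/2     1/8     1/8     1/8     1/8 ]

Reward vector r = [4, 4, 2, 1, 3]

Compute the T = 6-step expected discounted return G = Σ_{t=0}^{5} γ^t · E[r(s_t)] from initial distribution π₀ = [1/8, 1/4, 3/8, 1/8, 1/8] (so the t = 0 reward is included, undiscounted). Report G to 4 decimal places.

t=0: π = [0.1250, 0.2500, 0.3750, 0.1250, 0.1250], E[r] = 2.7500, γ^t·E[r] = 2.750000, running G = 2.750000
t=1: π = [0.2344, 0.1719, 0.1563, 0.2344, 0.2031], E[r] = 2.7813, γ^t·E[r] = 2.503125, running G = 5.253125
t=2: π = [0.2500, 0.1758, 0.1836, 0.1934, 0.1973], E[r] = 2.8555, γ^t·E[r] = 2.312930, running G = 7.566055
t=3: π = [0.2461, 0.1711, 0.1875, 0.1951, 0.2002], E[r] = 2.8396, γ^t·E[r] = 2.070068, running G = 9.636123
t=4: π = [0.2479, 0.1708, 0.1865, 0.1963, 0.1985], E[r] = 2.8396, γ^t·E[r] = 1.863081, running G = 11.499204
t=5: π = [0.2473, 0.1709, 0.1870, 0.1962, 0.1987], E[r] = 2.8389, γ^t·E[r] = 1.676332, running G = 13.175536

G = 13.1755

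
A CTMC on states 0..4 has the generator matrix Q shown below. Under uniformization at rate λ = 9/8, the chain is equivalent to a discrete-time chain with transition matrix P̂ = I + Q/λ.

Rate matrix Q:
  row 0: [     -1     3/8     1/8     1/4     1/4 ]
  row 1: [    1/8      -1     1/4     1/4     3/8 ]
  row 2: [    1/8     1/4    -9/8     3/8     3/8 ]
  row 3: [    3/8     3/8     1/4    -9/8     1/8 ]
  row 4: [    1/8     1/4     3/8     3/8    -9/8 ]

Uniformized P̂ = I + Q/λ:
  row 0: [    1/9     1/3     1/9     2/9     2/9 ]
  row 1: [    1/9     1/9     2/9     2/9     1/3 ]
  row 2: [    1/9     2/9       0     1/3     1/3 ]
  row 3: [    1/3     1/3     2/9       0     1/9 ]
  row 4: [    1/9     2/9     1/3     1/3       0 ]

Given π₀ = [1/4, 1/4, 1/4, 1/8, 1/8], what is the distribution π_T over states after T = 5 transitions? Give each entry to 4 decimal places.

t=0: π = [0.2500, 0.2500, 0.2500, 0.1250, 0.1250]
t=1: π = [0.1389, 0.2361, 0.1528, 0.2361, 0.2361]
t=2: π = [0.1636, 0.2377, 0.1991, 0.2130, 0.1867]
t=3: π = [0.1584, 0.2377, 0.1806, 0.2178, 0.2056]
t=4: π = [0.1595, 0.2376, 0.1873, 0.2167, 0.1988]
t=5: π = [0.1593, 0.2376, 0.1850, 0.2170, 0.2012]

π = [0.1593, 0.2376, 0.1850, 0.2170, 0.2012]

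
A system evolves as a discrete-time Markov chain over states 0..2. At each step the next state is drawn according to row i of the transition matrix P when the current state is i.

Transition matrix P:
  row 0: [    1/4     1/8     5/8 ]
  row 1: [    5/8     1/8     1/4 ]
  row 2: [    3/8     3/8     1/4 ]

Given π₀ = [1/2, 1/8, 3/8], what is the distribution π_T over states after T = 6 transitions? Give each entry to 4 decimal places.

π = [0.3830, 0.2233, 0.3937]

t=0: π = [0.5000, 0.1250, 0.3750]
t=1: π = [0.3438, 0.2188, 0.4375]
t=2: π = [0.3867, 0.2344, 0.3789]
t=3: π = [0.3853, 0.2197, 0.3950]
t=4: π = [0.3818, 0.2238, 0.3945]
t=5: π = [0.3832, 0.2236, 0.3932]
t=6: π = [0.3830, 0.2233, 0.3937]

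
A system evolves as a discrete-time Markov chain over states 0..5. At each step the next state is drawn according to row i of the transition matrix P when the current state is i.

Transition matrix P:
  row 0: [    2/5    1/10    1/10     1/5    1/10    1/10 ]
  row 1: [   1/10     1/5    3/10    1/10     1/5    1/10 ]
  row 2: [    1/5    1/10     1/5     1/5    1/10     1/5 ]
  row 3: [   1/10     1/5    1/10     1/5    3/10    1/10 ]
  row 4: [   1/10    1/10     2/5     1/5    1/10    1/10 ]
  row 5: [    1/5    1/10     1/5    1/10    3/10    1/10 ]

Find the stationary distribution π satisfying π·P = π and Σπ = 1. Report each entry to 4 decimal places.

Balance equations π_j = Σ_i π_i·P[i][j]:
  π_0 = 2/5·π_0 + 1/10·π_1 + 1/5·π_2 + 1/10·π_3 + 1/10·π_4 + 1/5·π_5
  π_1 = 1/10·π_0 + 1/5·π_1 + 1/10·π_2 + 1/5·π_3 + 1/10·π_4 + 1/10·π_5
  π_2 = 1/10·π_0 + 3/10·π_1 + 1/5·π_2 + 1/10·π_3 + 2/5·π_4 + 1/5·π_5
  π_3 = 1/5·π_0 + 1/10·π_1 + 1/5·π_2 + 1/5·π_3 + 1/5·π_4 + 1/10·π_5
  π_4 = 1/10·π_0 + 1/5·π_1 + 1/10·π_2 + 3/10·π_3 + 1/10·π_4 + 3/10·π_5
  normalize: π_0 + π_1 + π_2 + π_3 + π_4 + π_5 = 1
Solving the linear system gives exactly π = [2189/11503, 10511/80521, 2427/11503, 14078/80521, 13869/80521, 1393/11503].

π = [0.1903, 0.1305, 0.2110, 0.1748, 0.1722, 0.1211]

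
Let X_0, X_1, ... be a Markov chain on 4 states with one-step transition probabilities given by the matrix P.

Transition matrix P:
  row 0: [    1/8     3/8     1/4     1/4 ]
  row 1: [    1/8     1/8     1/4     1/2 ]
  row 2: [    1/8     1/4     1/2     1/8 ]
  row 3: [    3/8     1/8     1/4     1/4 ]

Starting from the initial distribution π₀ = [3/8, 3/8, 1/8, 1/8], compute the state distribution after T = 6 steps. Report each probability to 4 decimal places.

t=0: π = [0.3750, 0.3750, 0.1250, 0.1250]
t=1: π = [0.1563, 0.2344, 0.2813, 0.3281]
t=2: π = [0.2070, 0.1992, 0.3203, 0.2734]
t=3: π = [0.1934, 0.2168, 0.3301, 0.2598]
t=4: π = [0.1899, 0.2146, 0.3325, 0.2629]
t=5: π = [0.1907, 0.2141, 0.3331, 0.2621]
t=6: π = [0.1905, 0.2143, 0.3333, 0.2619]

π = [0.1905, 0.2143, 0.3333, 0.2619]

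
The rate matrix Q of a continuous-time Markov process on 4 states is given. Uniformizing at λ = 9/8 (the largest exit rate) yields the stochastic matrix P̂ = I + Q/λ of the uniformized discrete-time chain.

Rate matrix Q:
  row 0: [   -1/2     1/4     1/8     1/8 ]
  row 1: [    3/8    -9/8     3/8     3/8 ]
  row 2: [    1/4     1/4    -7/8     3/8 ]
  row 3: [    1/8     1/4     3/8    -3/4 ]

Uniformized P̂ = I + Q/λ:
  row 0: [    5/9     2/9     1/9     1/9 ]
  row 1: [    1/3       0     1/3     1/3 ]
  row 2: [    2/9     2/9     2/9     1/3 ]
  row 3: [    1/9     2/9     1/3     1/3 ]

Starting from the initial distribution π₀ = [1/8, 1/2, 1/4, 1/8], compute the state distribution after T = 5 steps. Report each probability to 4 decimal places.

t=0: π = [0.1250, 0.5000, 0.2500, 0.1250]
t=1: π = [0.3056, 0.1111, 0.2778, 0.3056]
t=2: π = [0.3025, 0.1975, 0.2346, 0.2654]
t=3: π = [0.3155, 0.1783, 0.2401, 0.2661]
t=4: π = [0.3176, 0.1826, 0.2365, 0.2632]
t=5: π = [0.3191, 0.1816, 0.2365, 0.2627]

π = [0.3191, 0.1816, 0.2365, 0.2627]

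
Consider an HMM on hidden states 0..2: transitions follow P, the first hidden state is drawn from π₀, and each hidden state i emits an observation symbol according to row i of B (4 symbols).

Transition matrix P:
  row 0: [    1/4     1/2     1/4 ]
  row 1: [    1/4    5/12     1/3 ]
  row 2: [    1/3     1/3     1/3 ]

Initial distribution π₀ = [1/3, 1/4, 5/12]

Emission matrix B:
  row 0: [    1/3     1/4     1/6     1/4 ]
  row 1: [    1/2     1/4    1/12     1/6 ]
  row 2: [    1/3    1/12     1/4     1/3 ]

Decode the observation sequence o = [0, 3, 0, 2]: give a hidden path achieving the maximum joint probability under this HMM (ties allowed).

t=0: δ = [1.111e-01, 1.250e-01, 1.389e-01]  (obs o_0=0)
t=1: δ = [1.157e-02, 9.259e-03, 1.543e-02]  ψ = [2, 0, 2]  (obs o_1=3)
t=2: δ = [1.715e-03, 2.894e-03, 1.715e-03]  ψ = [2, 0, 2]  (obs o_2=0)
t=3: δ = [1.206e-04, 1.005e-04, 2.411e-04]  ψ = [1, 1, 1]  (obs o_3=2)
backtrack: best end state = 2; path = [2, 0, 1, 2]

path = [2, 0, 1, 2]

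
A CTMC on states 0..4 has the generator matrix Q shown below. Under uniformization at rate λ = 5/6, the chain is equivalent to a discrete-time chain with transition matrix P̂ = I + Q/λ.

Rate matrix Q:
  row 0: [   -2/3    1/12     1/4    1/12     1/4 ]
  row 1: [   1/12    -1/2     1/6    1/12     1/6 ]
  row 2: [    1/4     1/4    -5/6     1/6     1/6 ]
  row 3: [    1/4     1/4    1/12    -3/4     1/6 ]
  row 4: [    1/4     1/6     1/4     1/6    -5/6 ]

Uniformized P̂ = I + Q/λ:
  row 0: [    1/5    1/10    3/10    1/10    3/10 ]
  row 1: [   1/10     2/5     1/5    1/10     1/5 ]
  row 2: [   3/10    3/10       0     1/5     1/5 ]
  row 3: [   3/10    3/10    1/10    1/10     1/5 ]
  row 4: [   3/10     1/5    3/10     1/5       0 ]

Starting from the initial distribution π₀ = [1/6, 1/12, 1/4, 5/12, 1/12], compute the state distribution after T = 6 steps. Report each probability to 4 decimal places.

t=0: π = [0.1667, 0.0833, 0.2500, 0.4167, 0.0833]
t=1: π = [0.2667, 0.2667, 0.1333, 0.1333, 0.2000]
t=2: π = [0.2200, 0.2533, 0.2067, 0.1333, 0.1867]
t=3: π = [0.2273, 0.2627, 0.1860, 0.1393, 0.1847]
t=4: π = [0.2247, 0.2623, 0.1901, 0.1371, 0.1858]
t=5: π = [0.2251, 0.2627, 0.1893, 0.1376, 0.1853]
t=6: π = [0.2250, 0.2627, 0.1894, 0.1375, 0.1854]

π = [0.2250, 0.2627, 0.1894, 0.1375, 0.1854]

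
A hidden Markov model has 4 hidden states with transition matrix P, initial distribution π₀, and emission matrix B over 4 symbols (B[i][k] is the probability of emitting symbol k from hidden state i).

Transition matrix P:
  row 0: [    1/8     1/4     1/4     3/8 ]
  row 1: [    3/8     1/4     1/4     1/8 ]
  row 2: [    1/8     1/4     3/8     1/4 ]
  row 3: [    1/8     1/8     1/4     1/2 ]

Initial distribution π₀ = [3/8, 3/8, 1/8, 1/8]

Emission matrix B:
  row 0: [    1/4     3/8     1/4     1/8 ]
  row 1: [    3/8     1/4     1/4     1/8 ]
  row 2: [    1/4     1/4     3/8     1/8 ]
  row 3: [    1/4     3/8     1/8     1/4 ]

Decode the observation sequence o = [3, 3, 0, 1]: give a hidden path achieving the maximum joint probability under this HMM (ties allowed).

path = [0, 3, 3, 3]

t=0: δ = [4.688e-02, 4.688e-02, 1.562e-02, 3.125e-02]  (obs o_0=3)
t=1: δ = [2.197e-03, 1.465e-03, 1.465e-03, 4.395e-03]  ψ = [1, 0, 0, 0]  (obs o_1=3)
t=2: δ = [1.373e-04, 2.060e-04, 2.747e-04, 5.493e-04]  ψ = [1, 0, 3, 3]  (obs o_2=0)
t=3: δ = [2.897e-05, 1.717e-05, 3.433e-05, 1.030e-04]  ψ = [1, 2, 3, 3]  (obs o_3=1)
backtrack: best end state = 3; path = [0, 3, 3, 3]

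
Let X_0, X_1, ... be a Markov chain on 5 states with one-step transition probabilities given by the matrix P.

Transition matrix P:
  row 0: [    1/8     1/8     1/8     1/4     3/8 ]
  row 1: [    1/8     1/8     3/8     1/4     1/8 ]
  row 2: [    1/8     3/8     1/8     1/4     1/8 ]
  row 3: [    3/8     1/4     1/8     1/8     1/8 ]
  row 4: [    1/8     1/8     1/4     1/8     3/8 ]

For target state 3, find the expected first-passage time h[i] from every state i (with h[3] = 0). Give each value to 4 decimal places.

First-step conditioning: h[3] = 0; for i ≠ 3, h[i] = 1 + Σ_k P[i][k]·h[k].
  h[0] = 1 + 1/8·h[0] + 1/8·h[1] + 1/8·h[2] + 3/8·h[4]
  h[1] = 1 + 1/8·h[0] + 1/8·h[1] + 3/8·h[2] + 1/8·h[4]
  h[2] = 1 + 1/8·h[0] + 3/8·h[1] + 1/8·h[2] + 1/8·h[4]
  h[4] = 1 + 1/8·h[0] + 1/8·h[1] + 1/4·h[2] + 3/8·h[4]
Solving the 4×4 linear system over states ≠ 3 gives exactly h = [200/43, 192/43, 192/43, 0, 224/43] (h[3] = 0 is the target).

h = [4.6512, 4.4651, 4.4651, 0.0000, 5.2093]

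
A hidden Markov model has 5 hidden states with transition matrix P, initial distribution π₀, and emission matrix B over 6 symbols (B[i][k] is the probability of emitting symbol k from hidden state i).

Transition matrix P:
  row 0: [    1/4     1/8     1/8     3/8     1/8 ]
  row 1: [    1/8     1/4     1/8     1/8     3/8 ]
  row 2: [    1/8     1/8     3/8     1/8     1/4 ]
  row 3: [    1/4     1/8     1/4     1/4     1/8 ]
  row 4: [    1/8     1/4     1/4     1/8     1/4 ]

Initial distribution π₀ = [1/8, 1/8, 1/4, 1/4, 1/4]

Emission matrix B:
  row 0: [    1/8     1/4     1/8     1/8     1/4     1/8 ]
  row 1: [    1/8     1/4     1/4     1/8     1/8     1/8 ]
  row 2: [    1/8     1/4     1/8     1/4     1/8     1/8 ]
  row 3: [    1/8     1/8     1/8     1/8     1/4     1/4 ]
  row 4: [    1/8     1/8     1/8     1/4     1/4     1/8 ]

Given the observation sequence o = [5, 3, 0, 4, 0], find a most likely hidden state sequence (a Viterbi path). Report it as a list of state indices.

path = [3, 2, 2, 2, 2]

t=0: δ = [1.562e-02, 1.562e-02, 3.125e-02, 6.250e-02, 3.125e-02]  (obs o_0=5)
t=1: δ = [1.953e-03, 9.766e-04, 3.906e-03, 1.953e-03, 1.953e-03]  ψ = [3, 3, 3, 3, 2]  (obs o_1=3)
t=2: δ = [6.104e-05, 6.104e-05, 1.831e-04, 9.155e-05, 1.221e-04]  ψ = [0, 2, 2, 0, 2]  (obs o_2=0)
t=3: δ = [5.722e-06, 3.815e-06, 8.583e-06, 5.722e-06, 1.144e-05]  ψ = [2, 4, 2, 0, 2]  (obs o_3=4)
t=4: δ = [1.788e-07, 3.576e-07, 4.023e-07, 2.682e-07, 3.576e-07]  ψ = [0, 4, 2, 0, 4]  (obs o_4=0)
backtrack: best end state = 2; path = [3, 2, 2, 2, 2]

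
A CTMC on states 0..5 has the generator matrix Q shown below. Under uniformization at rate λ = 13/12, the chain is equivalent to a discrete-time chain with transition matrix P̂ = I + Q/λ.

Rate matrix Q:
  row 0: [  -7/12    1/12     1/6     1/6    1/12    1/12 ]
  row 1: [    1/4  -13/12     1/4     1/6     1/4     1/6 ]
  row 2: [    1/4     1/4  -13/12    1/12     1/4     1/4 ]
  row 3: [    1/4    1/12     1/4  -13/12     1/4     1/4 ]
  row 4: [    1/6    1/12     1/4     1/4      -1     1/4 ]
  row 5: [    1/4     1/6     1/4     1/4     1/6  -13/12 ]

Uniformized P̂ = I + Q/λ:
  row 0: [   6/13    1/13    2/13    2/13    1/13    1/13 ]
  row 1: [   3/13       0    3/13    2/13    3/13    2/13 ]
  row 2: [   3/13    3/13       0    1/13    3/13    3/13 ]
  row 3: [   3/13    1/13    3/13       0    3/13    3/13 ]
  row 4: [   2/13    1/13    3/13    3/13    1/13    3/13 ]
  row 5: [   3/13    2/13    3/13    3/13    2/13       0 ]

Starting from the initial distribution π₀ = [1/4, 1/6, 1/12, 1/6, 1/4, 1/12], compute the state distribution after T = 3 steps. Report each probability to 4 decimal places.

π = [0.2839, 0.1050, 0.1709, 0.1427, 0.1525, 0.1451]

t=0: π = [0.2500, 0.1667, 0.0833, 0.1667, 0.2500, 0.0833]
t=1: π = [0.2692, 0.0833, 0.1923, 0.1474, 0.1474, 0.1603]
t=2: π = [0.2816, 0.1124, 0.1657, 0.1400, 0.1543, 0.1460]
t=3: π = [0.2839, 0.1050, 0.1709, 0.1427, 0.1525, 0.1451]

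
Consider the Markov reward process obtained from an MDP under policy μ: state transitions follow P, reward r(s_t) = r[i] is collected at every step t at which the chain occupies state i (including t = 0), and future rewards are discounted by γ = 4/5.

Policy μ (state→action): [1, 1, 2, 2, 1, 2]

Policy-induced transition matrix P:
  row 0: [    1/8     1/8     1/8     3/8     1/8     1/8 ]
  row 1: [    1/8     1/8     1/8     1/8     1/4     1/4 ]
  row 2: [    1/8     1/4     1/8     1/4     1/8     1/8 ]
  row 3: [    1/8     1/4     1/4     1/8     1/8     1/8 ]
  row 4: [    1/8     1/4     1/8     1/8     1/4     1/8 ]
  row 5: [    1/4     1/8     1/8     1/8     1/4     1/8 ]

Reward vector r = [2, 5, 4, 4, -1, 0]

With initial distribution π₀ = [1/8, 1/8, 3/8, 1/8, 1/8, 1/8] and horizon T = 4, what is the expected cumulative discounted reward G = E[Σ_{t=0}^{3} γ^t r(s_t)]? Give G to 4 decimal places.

G = 7.4615

t=0: π = [0.1250, 0.1250, 0.3750, 0.1250, 0.1250, 0.1250], E[r] = 2.7500, γ^t·E[r] = 2.750000, running G = 2.750000
t=1: π = [0.1406, 0.2031, 0.1406, 0.2031, 0.1719, 0.1406], E[r] = 2.5000, γ^t·E[r] = 2.000000, running G = 4.750000
t=2: π = [0.1426, 0.1895, 0.1504, 0.1777, 0.1895, 0.1504], E[r] = 2.3555, γ^t·E[r] = 1.507500, running G = 6.257500
t=3: π = [0.1438, 0.1897, 0.1472, 0.1794, 0.1912, 0.1487], E[r] = 2.3516, γ^t·E[r] = 1.204000, running G = 7.461500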